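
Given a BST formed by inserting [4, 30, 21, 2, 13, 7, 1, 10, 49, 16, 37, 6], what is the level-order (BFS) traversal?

Tree insertion order: [4, 30, 21, 2, 13, 7, 1, 10, 49, 16, 37, 6]
Tree (level-order array): [4, 2, 30, 1, None, 21, 49, None, None, 13, None, 37, None, 7, 16, None, None, 6, 10]
BFS from the root, enqueuing left then right child of each popped node:
  queue [4] -> pop 4, enqueue [2, 30], visited so far: [4]
  queue [2, 30] -> pop 2, enqueue [1], visited so far: [4, 2]
  queue [30, 1] -> pop 30, enqueue [21, 49], visited so far: [4, 2, 30]
  queue [1, 21, 49] -> pop 1, enqueue [none], visited so far: [4, 2, 30, 1]
  queue [21, 49] -> pop 21, enqueue [13], visited so far: [4, 2, 30, 1, 21]
  queue [49, 13] -> pop 49, enqueue [37], visited so far: [4, 2, 30, 1, 21, 49]
  queue [13, 37] -> pop 13, enqueue [7, 16], visited so far: [4, 2, 30, 1, 21, 49, 13]
  queue [37, 7, 16] -> pop 37, enqueue [none], visited so far: [4, 2, 30, 1, 21, 49, 13, 37]
  queue [7, 16] -> pop 7, enqueue [6, 10], visited so far: [4, 2, 30, 1, 21, 49, 13, 37, 7]
  queue [16, 6, 10] -> pop 16, enqueue [none], visited so far: [4, 2, 30, 1, 21, 49, 13, 37, 7, 16]
  queue [6, 10] -> pop 6, enqueue [none], visited so far: [4, 2, 30, 1, 21, 49, 13, 37, 7, 16, 6]
  queue [10] -> pop 10, enqueue [none], visited so far: [4, 2, 30, 1, 21, 49, 13, 37, 7, 16, 6, 10]
Result: [4, 2, 30, 1, 21, 49, 13, 37, 7, 16, 6, 10]


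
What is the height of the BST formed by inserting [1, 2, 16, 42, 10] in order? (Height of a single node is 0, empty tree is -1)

Insertion order: [1, 2, 16, 42, 10]
Tree (level-order array): [1, None, 2, None, 16, 10, 42]
Compute height bottom-up (empty subtree = -1):
  height(10) = 1 + max(-1, -1) = 0
  height(42) = 1 + max(-1, -1) = 0
  height(16) = 1 + max(0, 0) = 1
  height(2) = 1 + max(-1, 1) = 2
  height(1) = 1 + max(-1, 2) = 3
Height = 3


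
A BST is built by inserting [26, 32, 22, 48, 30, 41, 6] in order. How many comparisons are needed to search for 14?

Search path for 14: 26 -> 22 -> 6
Found: False
Comparisons: 3


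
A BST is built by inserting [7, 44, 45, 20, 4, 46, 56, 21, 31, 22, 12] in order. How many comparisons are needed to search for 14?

Search path for 14: 7 -> 44 -> 20 -> 12
Found: False
Comparisons: 4


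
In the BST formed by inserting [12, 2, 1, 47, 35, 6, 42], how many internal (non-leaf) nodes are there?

Tree built from: [12, 2, 1, 47, 35, 6, 42]
Tree (level-order array): [12, 2, 47, 1, 6, 35, None, None, None, None, None, None, 42]
Rule: An internal node has at least one child.
Per-node child counts:
  node 12: 2 child(ren)
  node 2: 2 child(ren)
  node 1: 0 child(ren)
  node 6: 0 child(ren)
  node 47: 1 child(ren)
  node 35: 1 child(ren)
  node 42: 0 child(ren)
Matching nodes: [12, 2, 47, 35]
Count of internal (non-leaf) nodes: 4


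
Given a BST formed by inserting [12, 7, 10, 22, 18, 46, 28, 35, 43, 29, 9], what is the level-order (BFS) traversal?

Tree insertion order: [12, 7, 10, 22, 18, 46, 28, 35, 43, 29, 9]
Tree (level-order array): [12, 7, 22, None, 10, 18, 46, 9, None, None, None, 28, None, None, None, None, 35, 29, 43]
BFS from the root, enqueuing left then right child of each popped node:
  queue [12] -> pop 12, enqueue [7, 22], visited so far: [12]
  queue [7, 22] -> pop 7, enqueue [10], visited so far: [12, 7]
  queue [22, 10] -> pop 22, enqueue [18, 46], visited so far: [12, 7, 22]
  queue [10, 18, 46] -> pop 10, enqueue [9], visited so far: [12, 7, 22, 10]
  queue [18, 46, 9] -> pop 18, enqueue [none], visited so far: [12, 7, 22, 10, 18]
  queue [46, 9] -> pop 46, enqueue [28], visited so far: [12, 7, 22, 10, 18, 46]
  queue [9, 28] -> pop 9, enqueue [none], visited so far: [12, 7, 22, 10, 18, 46, 9]
  queue [28] -> pop 28, enqueue [35], visited so far: [12, 7, 22, 10, 18, 46, 9, 28]
  queue [35] -> pop 35, enqueue [29, 43], visited so far: [12, 7, 22, 10, 18, 46, 9, 28, 35]
  queue [29, 43] -> pop 29, enqueue [none], visited so far: [12, 7, 22, 10, 18, 46, 9, 28, 35, 29]
  queue [43] -> pop 43, enqueue [none], visited so far: [12, 7, 22, 10, 18, 46, 9, 28, 35, 29, 43]
Result: [12, 7, 22, 10, 18, 46, 9, 28, 35, 29, 43]


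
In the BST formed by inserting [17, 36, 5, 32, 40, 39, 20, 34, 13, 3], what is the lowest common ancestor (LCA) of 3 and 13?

Tree insertion order: [17, 36, 5, 32, 40, 39, 20, 34, 13, 3]
Tree (level-order array): [17, 5, 36, 3, 13, 32, 40, None, None, None, None, 20, 34, 39]
In a BST, the LCA of p=3, q=13 is the first node v on the
root-to-leaf path with p <= v <= q (go left if both < v, right if both > v).
Walk from root:
  at 17: both 3 and 13 < 17, go left
  at 5: 3 <= 5 <= 13, this is the LCA
LCA = 5


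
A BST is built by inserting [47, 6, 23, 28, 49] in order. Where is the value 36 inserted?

Starting tree (level order): [47, 6, 49, None, 23, None, None, None, 28]
Insertion path: 47 -> 6 -> 23 -> 28
Result: insert 36 as right child of 28
Final tree (level order): [47, 6, 49, None, 23, None, None, None, 28, None, 36]


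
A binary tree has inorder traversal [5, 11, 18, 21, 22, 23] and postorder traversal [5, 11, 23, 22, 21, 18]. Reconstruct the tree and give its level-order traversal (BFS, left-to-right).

Inorder:   [5, 11, 18, 21, 22, 23]
Postorder: [5, 11, 23, 22, 21, 18]
Algorithm: postorder visits root last, so walk postorder right-to-left;
each value is the root of the current inorder slice — split it at that
value, recurse on the right subtree first, then the left.
Recursive splits:
  root=18; inorder splits into left=[5, 11], right=[21, 22, 23]
  root=21; inorder splits into left=[], right=[22, 23]
  root=22; inorder splits into left=[], right=[23]
  root=23; inorder splits into left=[], right=[]
  root=11; inorder splits into left=[5], right=[]
  root=5; inorder splits into left=[], right=[]
Reconstructed level-order: [18, 11, 21, 5, 22, 23]


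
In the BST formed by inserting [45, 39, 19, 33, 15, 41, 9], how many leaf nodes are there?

Tree built from: [45, 39, 19, 33, 15, 41, 9]
Tree (level-order array): [45, 39, None, 19, 41, 15, 33, None, None, 9]
Rule: A leaf has 0 children.
Per-node child counts:
  node 45: 1 child(ren)
  node 39: 2 child(ren)
  node 19: 2 child(ren)
  node 15: 1 child(ren)
  node 9: 0 child(ren)
  node 33: 0 child(ren)
  node 41: 0 child(ren)
Matching nodes: [9, 33, 41]
Count of leaf nodes: 3


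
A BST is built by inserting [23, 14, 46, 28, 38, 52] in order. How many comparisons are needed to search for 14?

Search path for 14: 23 -> 14
Found: True
Comparisons: 2


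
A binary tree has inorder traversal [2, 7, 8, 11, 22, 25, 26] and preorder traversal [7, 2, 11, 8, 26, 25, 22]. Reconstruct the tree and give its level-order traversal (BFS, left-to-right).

Inorder:  [2, 7, 8, 11, 22, 25, 26]
Preorder: [7, 2, 11, 8, 26, 25, 22]
Algorithm: preorder visits root first, so consume preorder in order;
for each root, split the current inorder slice at that value into
left-subtree inorder and right-subtree inorder, then recurse.
Recursive splits:
  root=7; inorder splits into left=[2], right=[8, 11, 22, 25, 26]
  root=2; inorder splits into left=[], right=[]
  root=11; inorder splits into left=[8], right=[22, 25, 26]
  root=8; inorder splits into left=[], right=[]
  root=26; inorder splits into left=[22, 25], right=[]
  root=25; inorder splits into left=[22], right=[]
  root=22; inorder splits into left=[], right=[]
Reconstructed level-order: [7, 2, 11, 8, 26, 25, 22]


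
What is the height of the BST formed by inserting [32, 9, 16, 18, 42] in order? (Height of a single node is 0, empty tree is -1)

Insertion order: [32, 9, 16, 18, 42]
Tree (level-order array): [32, 9, 42, None, 16, None, None, None, 18]
Compute height bottom-up (empty subtree = -1):
  height(18) = 1 + max(-1, -1) = 0
  height(16) = 1 + max(-1, 0) = 1
  height(9) = 1 + max(-1, 1) = 2
  height(42) = 1 + max(-1, -1) = 0
  height(32) = 1 + max(2, 0) = 3
Height = 3


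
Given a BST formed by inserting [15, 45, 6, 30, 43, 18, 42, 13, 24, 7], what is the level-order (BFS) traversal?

Tree insertion order: [15, 45, 6, 30, 43, 18, 42, 13, 24, 7]
Tree (level-order array): [15, 6, 45, None, 13, 30, None, 7, None, 18, 43, None, None, None, 24, 42]
BFS from the root, enqueuing left then right child of each popped node:
  queue [15] -> pop 15, enqueue [6, 45], visited so far: [15]
  queue [6, 45] -> pop 6, enqueue [13], visited so far: [15, 6]
  queue [45, 13] -> pop 45, enqueue [30], visited so far: [15, 6, 45]
  queue [13, 30] -> pop 13, enqueue [7], visited so far: [15, 6, 45, 13]
  queue [30, 7] -> pop 30, enqueue [18, 43], visited so far: [15, 6, 45, 13, 30]
  queue [7, 18, 43] -> pop 7, enqueue [none], visited so far: [15, 6, 45, 13, 30, 7]
  queue [18, 43] -> pop 18, enqueue [24], visited so far: [15, 6, 45, 13, 30, 7, 18]
  queue [43, 24] -> pop 43, enqueue [42], visited so far: [15, 6, 45, 13, 30, 7, 18, 43]
  queue [24, 42] -> pop 24, enqueue [none], visited so far: [15, 6, 45, 13, 30, 7, 18, 43, 24]
  queue [42] -> pop 42, enqueue [none], visited so far: [15, 6, 45, 13, 30, 7, 18, 43, 24, 42]
Result: [15, 6, 45, 13, 30, 7, 18, 43, 24, 42]


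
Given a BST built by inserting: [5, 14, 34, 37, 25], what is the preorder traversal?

Tree insertion order: [5, 14, 34, 37, 25]
Tree (level-order array): [5, None, 14, None, 34, 25, 37]
Preorder traversal: [5, 14, 34, 25, 37]


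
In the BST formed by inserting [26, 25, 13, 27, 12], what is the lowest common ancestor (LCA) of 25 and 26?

Tree insertion order: [26, 25, 13, 27, 12]
Tree (level-order array): [26, 25, 27, 13, None, None, None, 12]
In a BST, the LCA of p=25, q=26 is the first node v on the
root-to-leaf path with p <= v <= q (go left if both < v, right if both > v).
Walk from root:
  at 26: 25 <= 26 <= 26, this is the LCA
LCA = 26


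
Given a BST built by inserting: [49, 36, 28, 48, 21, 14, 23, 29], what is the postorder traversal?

Tree insertion order: [49, 36, 28, 48, 21, 14, 23, 29]
Tree (level-order array): [49, 36, None, 28, 48, 21, 29, None, None, 14, 23]
Postorder traversal: [14, 23, 21, 29, 28, 48, 36, 49]


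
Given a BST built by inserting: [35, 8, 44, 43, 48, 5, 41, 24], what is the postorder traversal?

Tree insertion order: [35, 8, 44, 43, 48, 5, 41, 24]
Tree (level-order array): [35, 8, 44, 5, 24, 43, 48, None, None, None, None, 41]
Postorder traversal: [5, 24, 8, 41, 43, 48, 44, 35]


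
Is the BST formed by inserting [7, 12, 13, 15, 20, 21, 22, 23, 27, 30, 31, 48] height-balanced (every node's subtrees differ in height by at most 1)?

Tree (level-order array): [7, None, 12, None, 13, None, 15, None, 20, None, 21, None, 22, None, 23, None, 27, None, 30, None, 31, None, 48]
Definition: a tree is height-balanced if, at every node, |h(left) - h(right)| <= 1 (empty subtree has height -1).
Bottom-up per-node check:
  node 48: h_left=-1, h_right=-1, diff=0 [OK], height=0
  node 31: h_left=-1, h_right=0, diff=1 [OK], height=1
  node 30: h_left=-1, h_right=1, diff=2 [FAIL (|-1-1|=2 > 1)], height=2
  node 27: h_left=-1, h_right=2, diff=3 [FAIL (|-1-2|=3 > 1)], height=3
  node 23: h_left=-1, h_right=3, diff=4 [FAIL (|-1-3|=4 > 1)], height=4
  node 22: h_left=-1, h_right=4, diff=5 [FAIL (|-1-4|=5 > 1)], height=5
  node 21: h_left=-1, h_right=5, diff=6 [FAIL (|-1-5|=6 > 1)], height=6
  node 20: h_left=-1, h_right=6, diff=7 [FAIL (|-1-6|=7 > 1)], height=7
  node 15: h_left=-1, h_right=7, diff=8 [FAIL (|-1-7|=8 > 1)], height=8
  node 13: h_left=-1, h_right=8, diff=9 [FAIL (|-1-8|=9 > 1)], height=9
  node 12: h_left=-1, h_right=9, diff=10 [FAIL (|-1-9|=10 > 1)], height=10
  node 7: h_left=-1, h_right=10, diff=11 [FAIL (|-1-10|=11 > 1)], height=11
Node 30 violates the condition: |-1 - 1| = 2 > 1.
Result: Not balanced


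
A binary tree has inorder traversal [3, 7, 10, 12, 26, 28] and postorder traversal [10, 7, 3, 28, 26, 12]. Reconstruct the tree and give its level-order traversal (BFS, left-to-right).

Inorder:   [3, 7, 10, 12, 26, 28]
Postorder: [10, 7, 3, 28, 26, 12]
Algorithm: postorder visits root last, so walk postorder right-to-left;
each value is the root of the current inorder slice — split it at that
value, recurse on the right subtree first, then the left.
Recursive splits:
  root=12; inorder splits into left=[3, 7, 10], right=[26, 28]
  root=26; inorder splits into left=[], right=[28]
  root=28; inorder splits into left=[], right=[]
  root=3; inorder splits into left=[], right=[7, 10]
  root=7; inorder splits into left=[], right=[10]
  root=10; inorder splits into left=[], right=[]
Reconstructed level-order: [12, 3, 26, 7, 28, 10]


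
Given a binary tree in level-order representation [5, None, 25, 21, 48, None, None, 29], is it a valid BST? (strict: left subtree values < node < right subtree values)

Level-order array: [5, None, 25, 21, 48, None, None, 29]
Validate using subtree bounds (lo, hi): at each node, require lo < value < hi,
then recurse left with hi=value and right with lo=value.
Preorder trace (stopping at first violation):
  at node 5 with bounds (-inf, +inf): OK
  at node 25 with bounds (5, +inf): OK
  at node 21 with bounds (5, 25): OK
  at node 48 with bounds (25, +inf): OK
  at node 29 with bounds (25, 48): OK
No violation found at any node.
Result: Valid BST


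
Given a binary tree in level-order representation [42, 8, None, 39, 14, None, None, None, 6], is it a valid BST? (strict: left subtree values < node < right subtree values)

Level-order array: [42, 8, None, 39, 14, None, None, None, 6]
Validate using subtree bounds (lo, hi): at each node, require lo < value < hi,
then recurse left with hi=value and right with lo=value.
Preorder trace (stopping at first violation):
  at node 42 with bounds (-inf, +inf): OK
  at node 8 with bounds (-inf, 42): OK
  at node 39 with bounds (-inf, 8): VIOLATION
Node 39 violates its bound: not (-inf < 39 < 8).
Result: Not a valid BST


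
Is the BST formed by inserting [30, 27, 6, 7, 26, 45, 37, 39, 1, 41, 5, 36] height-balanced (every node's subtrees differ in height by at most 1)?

Tree (level-order array): [30, 27, 45, 6, None, 37, None, 1, 7, 36, 39, None, 5, None, 26, None, None, None, 41]
Definition: a tree is height-balanced if, at every node, |h(left) - h(right)| <= 1 (empty subtree has height -1).
Bottom-up per-node check:
  node 5: h_left=-1, h_right=-1, diff=0 [OK], height=0
  node 1: h_left=-1, h_right=0, diff=1 [OK], height=1
  node 26: h_left=-1, h_right=-1, diff=0 [OK], height=0
  node 7: h_left=-1, h_right=0, diff=1 [OK], height=1
  node 6: h_left=1, h_right=1, diff=0 [OK], height=2
  node 27: h_left=2, h_right=-1, diff=3 [FAIL (|2--1|=3 > 1)], height=3
  node 36: h_left=-1, h_right=-1, diff=0 [OK], height=0
  node 41: h_left=-1, h_right=-1, diff=0 [OK], height=0
  node 39: h_left=-1, h_right=0, diff=1 [OK], height=1
  node 37: h_left=0, h_right=1, diff=1 [OK], height=2
  node 45: h_left=2, h_right=-1, diff=3 [FAIL (|2--1|=3 > 1)], height=3
  node 30: h_left=3, h_right=3, diff=0 [OK], height=4
Node 27 violates the condition: |2 - -1| = 3 > 1.
Result: Not balanced


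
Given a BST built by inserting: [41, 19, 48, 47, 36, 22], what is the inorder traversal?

Tree insertion order: [41, 19, 48, 47, 36, 22]
Tree (level-order array): [41, 19, 48, None, 36, 47, None, 22]
Inorder traversal: [19, 22, 36, 41, 47, 48]


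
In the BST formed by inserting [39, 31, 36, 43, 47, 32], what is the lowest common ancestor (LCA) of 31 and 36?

Tree insertion order: [39, 31, 36, 43, 47, 32]
Tree (level-order array): [39, 31, 43, None, 36, None, 47, 32]
In a BST, the LCA of p=31, q=36 is the first node v on the
root-to-leaf path with p <= v <= q (go left if both < v, right if both > v).
Walk from root:
  at 39: both 31 and 36 < 39, go left
  at 31: 31 <= 31 <= 36, this is the LCA
LCA = 31


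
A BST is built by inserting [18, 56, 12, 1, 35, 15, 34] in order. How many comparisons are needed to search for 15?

Search path for 15: 18 -> 12 -> 15
Found: True
Comparisons: 3


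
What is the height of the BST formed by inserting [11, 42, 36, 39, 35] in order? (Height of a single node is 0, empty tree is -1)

Insertion order: [11, 42, 36, 39, 35]
Tree (level-order array): [11, None, 42, 36, None, 35, 39]
Compute height bottom-up (empty subtree = -1):
  height(35) = 1 + max(-1, -1) = 0
  height(39) = 1 + max(-1, -1) = 0
  height(36) = 1 + max(0, 0) = 1
  height(42) = 1 + max(1, -1) = 2
  height(11) = 1 + max(-1, 2) = 3
Height = 3


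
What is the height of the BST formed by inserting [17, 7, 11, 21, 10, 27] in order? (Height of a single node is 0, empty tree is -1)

Insertion order: [17, 7, 11, 21, 10, 27]
Tree (level-order array): [17, 7, 21, None, 11, None, 27, 10]
Compute height bottom-up (empty subtree = -1):
  height(10) = 1 + max(-1, -1) = 0
  height(11) = 1 + max(0, -1) = 1
  height(7) = 1 + max(-1, 1) = 2
  height(27) = 1 + max(-1, -1) = 0
  height(21) = 1 + max(-1, 0) = 1
  height(17) = 1 + max(2, 1) = 3
Height = 3


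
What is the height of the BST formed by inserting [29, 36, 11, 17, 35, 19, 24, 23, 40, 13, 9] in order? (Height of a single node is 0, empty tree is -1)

Insertion order: [29, 36, 11, 17, 35, 19, 24, 23, 40, 13, 9]
Tree (level-order array): [29, 11, 36, 9, 17, 35, 40, None, None, 13, 19, None, None, None, None, None, None, None, 24, 23]
Compute height bottom-up (empty subtree = -1):
  height(9) = 1 + max(-1, -1) = 0
  height(13) = 1 + max(-1, -1) = 0
  height(23) = 1 + max(-1, -1) = 0
  height(24) = 1 + max(0, -1) = 1
  height(19) = 1 + max(-1, 1) = 2
  height(17) = 1 + max(0, 2) = 3
  height(11) = 1 + max(0, 3) = 4
  height(35) = 1 + max(-1, -1) = 0
  height(40) = 1 + max(-1, -1) = 0
  height(36) = 1 + max(0, 0) = 1
  height(29) = 1 + max(4, 1) = 5
Height = 5


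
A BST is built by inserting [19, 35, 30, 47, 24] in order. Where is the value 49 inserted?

Starting tree (level order): [19, None, 35, 30, 47, 24]
Insertion path: 19 -> 35 -> 47
Result: insert 49 as right child of 47
Final tree (level order): [19, None, 35, 30, 47, 24, None, None, 49]


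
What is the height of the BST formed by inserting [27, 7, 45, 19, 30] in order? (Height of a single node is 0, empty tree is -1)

Insertion order: [27, 7, 45, 19, 30]
Tree (level-order array): [27, 7, 45, None, 19, 30]
Compute height bottom-up (empty subtree = -1):
  height(19) = 1 + max(-1, -1) = 0
  height(7) = 1 + max(-1, 0) = 1
  height(30) = 1 + max(-1, -1) = 0
  height(45) = 1 + max(0, -1) = 1
  height(27) = 1 + max(1, 1) = 2
Height = 2


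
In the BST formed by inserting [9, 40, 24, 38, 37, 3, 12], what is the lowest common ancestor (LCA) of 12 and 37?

Tree insertion order: [9, 40, 24, 38, 37, 3, 12]
Tree (level-order array): [9, 3, 40, None, None, 24, None, 12, 38, None, None, 37]
In a BST, the LCA of p=12, q=37 is the first node v on the
root-to-leaf path with p <= v <= q (go left if both < v, right if both > v).
Walk from root:
  at 9: both 12 and 37 > 9, go right
  at 40: both 12 and 37 < 40, go left
  at 24: 12 <= 24 <= 37, this is the LCA
LCA = 24


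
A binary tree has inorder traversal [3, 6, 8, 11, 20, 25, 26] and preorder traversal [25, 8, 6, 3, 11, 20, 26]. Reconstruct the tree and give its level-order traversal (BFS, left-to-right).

Inorder:  [3, 6, 8, 11, 20, 25, 26]
Preorder: [25, 8, 6, 3, 11, 20, 26]
Algorithm: preorder visits root first, so consume preorder in order;
for each root, split the current inorder slice at that value into
left-subtree inorder and right-subtree inorder, then recurse.
Recursive splits:
  root=25; inorder splits into left=[3, 6, 8, 11, 20], right=[26]
  root=8; inorder splits into left=[3, 6], right=[11, 20]
  root=6; inorder splits into left=[3], right=[]
  root=3; inorder splits into left=[], right=[]
  root=11; inorder splits into left=[], right=[20]
  root=20; inorder splits into left=[], right=[]
  root=26; inorder splits into left=[], right=[]
Reconstructed level-order: [25, 8, 26, 6, 11, 3, 20]


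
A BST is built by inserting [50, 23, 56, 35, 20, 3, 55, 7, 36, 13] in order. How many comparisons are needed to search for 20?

Search path for 20: 50 -> 23 -> 20
Found: True
Comparisons: 3


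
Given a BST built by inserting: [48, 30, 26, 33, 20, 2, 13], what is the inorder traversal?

Tree insertion order: [48, 30, 26, 33, 20, 2, 13]
Tree (level-order array): [48, 30, None, 26, 33, 20, None, None, None, 2, None, None, 13]
Inorder traversal: [2, 13, 20, 26, 30, 33, 48]


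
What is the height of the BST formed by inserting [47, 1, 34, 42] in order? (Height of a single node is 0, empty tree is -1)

Insertion order: [47, 1, 34, 42]
Tree (level-order array): [47, 1, None, None, 34, None, 42]
Compute height bottom-up (empty subtree = -1):
  height(42) = 1 + max(-1, -1) = 0
  height(34) = 1 + max(-1, 0) = 1
  height(1) = 1 + max(-1, 1) = 2
  height(47) = 1 + max(2, -1) = 3
Height = 3


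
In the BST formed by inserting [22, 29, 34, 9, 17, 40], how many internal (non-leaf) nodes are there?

Tree built from: [22, 29, 34, 9, 17, 40]
Tree (level-order array): [22, 9, 29, None, 17, None, 34, None, None, None, 40]
Rule: An internal node has at least one child.
Per-node child counts:
  node 22: 2 child(ren)
  node 9: 1 child(ren)
  node 17: 0 child(ren)
  node 29: 1 child(ren)
  node 34: 1 child(ren)
  node 40: 0 child(ren)
Matching nodes: [22, 9, 29, 34]
Count of internal (non-leaf) nodes: 4


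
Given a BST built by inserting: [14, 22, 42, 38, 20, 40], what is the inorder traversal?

Tree insertion order: [14, 22, 42, 38, 20, 40]
Tree (level-order array): [14, None, 22, 20, 42, None, None, 38, None, None, 40]
Inorder traversal: [14, 20, 22, 38, 40, 42]


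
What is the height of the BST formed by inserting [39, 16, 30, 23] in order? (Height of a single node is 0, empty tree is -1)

Insertion order: [39, 16, 30, 23]
Tree (level-order array): [39, 16, None, None, 30, 23]
Compute height bottom-up (empty subtree = -1):
  height(23) = 1 + max(-1, -1) = 0
  height(30) = 1 + max(0, -1) = 1
  height(16) = 1 + max(-1, 1) = 2
  height(39) = 1 + max(2, -1) = 3
Height = 3


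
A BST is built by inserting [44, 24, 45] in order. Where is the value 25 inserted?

Starting tree (level order): [44, 24, 45]
Insertion path: 44 -> 24
Result: insert 25 as right child of 24
Final tree (level order): [44, 24, 45, None, 25]


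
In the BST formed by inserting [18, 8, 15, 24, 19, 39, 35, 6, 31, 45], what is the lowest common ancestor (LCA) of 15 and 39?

Tree insertion order: [18, 8, 15, 24, 19, 39, 35, 6, 31, 45]
Tree (level-order array): [18, 8, 24, 6, 15, 19, 39, None, None, None, None, None, None, 35, 45, 31]
In a BST, the LCA of p=15, q=39 is the first node v on the
root-to-leaf path with p <= v <= q (go left if both < v, right if both > v).
Walk from root:
  at 18: 15 <= 18 <= 39, this is the LCA
LCA = 18


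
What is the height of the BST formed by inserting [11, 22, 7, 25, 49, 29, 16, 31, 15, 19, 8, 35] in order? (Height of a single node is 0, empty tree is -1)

Insertion order: [11, 22, 7, 25, 49, 29, 16, 31, 15, 19, 8, 35]
Tree (level-order array): [11, 7, 22, None, 8, 16, 25, None, None, 15, 19, None, 49, None, None, None, None, 29, None, None, 31, None, 35]
Compute height bottom-up (empty subtree = -1):
  height(8) = 1 + max(-1, -1) = 0
  height(7) = 1 + max(-1, 0) = 1
  height(15) = 1 + max(-1, -1) = 0
  height(19) = 1 + max(-1, -1) = 0
  height(16) = 1 + max(0, 0) = 1
  height(35) = 1 + max(-1, -1) = 0
  height(31) = 1 + max(-1, 0) = 1
  height(29) = 1 + max(-1, 1) = 2
  height(49) = 1 + max(2, -1) = 3
  height(25) = 1 + max(-1, 3) = 4
  height(22) = 1 + max(1, 4) = 5
  height(11) = 1 + max(1, 5) = 6
Height = 6


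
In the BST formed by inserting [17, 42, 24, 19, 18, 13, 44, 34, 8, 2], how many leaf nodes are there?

Tree built from: [17, 42, 24, 19, 18, 13, 44, 34, 8, 2]
Tree (level-order array): [17, 13, 42, 8, None, 24, 44, 2, None, 19, 34, None, None, None, None, 18]
Rule: A leaf has 0 children.
Per-node child counts:
  node 17: 2 child(ren)
  node 13: 1 child(ren)
  node 8: 1 child(ren)
  node 2: 0 child(ren)
  node 42: 2 child(ren)
  node 24: 2 child(ren)
  node 19: 1 child(ren)
  node 18: 0 child(ren)
  node 34: 0 child(ren)
  node 44: 0 child(ren)
Matching nodes: [2, 18, 34, 44]
Count of leaf nodes: 4


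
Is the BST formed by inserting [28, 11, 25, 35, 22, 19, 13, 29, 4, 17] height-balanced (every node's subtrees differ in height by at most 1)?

Tree (level-order array): [28, 11, 35, 4, 25, 29, None, None, None, 22, None, None, None, 19, None, 13, None, None, 17]
Definition: a tree is height-balanced if, at every node, |h(left) - h(right)| <= 1 (empty subtree has height -1).
Bottom-up per-node check:
  node 4: h_left=-1, h_right=-1, diff=0 [OK], height=0
  node 17: h_left=-1, h_right=-1, diff=0 [OK], height=0
  node 13: h_left=-1, h_right=0, diff=1 [OK], height=1
  node 19: h_left=1, h_right=-1, diff=2 [FAIL (|1--1|=2 > 1)], height=2
  node 22: h_left=2, h_right=-1, diff=3 [FAIL (|2--1|=3 > 1)], height=3
  node 25: h_left=3, h_right=-1, diff=4 [FAIL (|3--1|=4 > 1)], height=4
  node 11: h_left=0, h_right=4, diff=4 [FAIL (|0-4|=4 > 1)], height=5
  node 29: h_left=-1, h_right=-1, diff=0 [OK], height=0
  node 35: h_left=0, h_right=-1, diff=1 [OK], height=1
  node 28: h_left=5, h_right=1, diff=4 [FAIL (|5-1|=4 > 1)], height=6
Node 19 violates the condition: |1 - -1| = 2 > 1.
Result: Not balanced


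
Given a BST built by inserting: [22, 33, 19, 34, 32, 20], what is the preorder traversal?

Tree insertion order: [22, 33, 19, 34, 32, 20]
Tree (level-order array): [22, 19, 33, None, 20, 32, 34]
Preorder traversal: [22, 19, 20, 33, 32, 34]


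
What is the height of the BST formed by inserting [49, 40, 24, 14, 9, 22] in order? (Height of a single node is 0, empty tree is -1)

Insertion order: [49, 40, 24, 14, 9, 22]
Tree (level-order array): [49, 40, None, 24, None, 14, None, 9, 22]
Compute height bottom-up (empty subtree = -1):
  height(9) = 1 + max(-1, -1) = 0
  height(22) = 1 + max(-1, -1) = 0
  height(14) = 1 + max(0, 0) = 1
  height(24) = 1 + max(1, -1) = 2
  height(40) = 1 + max(2, -1) = 3
  height(49) = 1 + max(3, -1) = 4
Height = 4


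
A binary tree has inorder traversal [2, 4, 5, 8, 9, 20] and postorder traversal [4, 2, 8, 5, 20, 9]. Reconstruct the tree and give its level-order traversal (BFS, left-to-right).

Inorder:   [2, 4, 5, 8, 9, 20]
Postorder: [4, 2, 8, 5, 20, 9]
Algorithm: postorder visits root last, so walk postorder right-to-left;
each value is the root of the current inorder slice — split it at that
value, recurse on the right subtree first, then the left.
Recursive splits:
  root=9; inorder splits into left=[2, 4, 5, 8], right=[20]
  root=20; inorder splits into left=[], right=[]
  root=5; inorder splits into left=[2, 4], right=[8]
  root=8; inorder splits into left=[], right=[]
  root=2; inorder splits into left=[], right=[4]
  root=4; inorder splits into left=[], right=[]
Reconstructed level-order: [9, 5, 20, 2, 8, 4]


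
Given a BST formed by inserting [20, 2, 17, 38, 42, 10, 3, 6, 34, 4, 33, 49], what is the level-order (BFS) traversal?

Tree insertion order: [20, 2, 17, 38, 42, 10, 3, 6, 34, 4, 33, 49]
Tree (level-order array): [20, 2, 38, None, 17, 34, 42, 10, None, 33, None, None, 49, 3, None, None, None, None, None, None, 6, 4]
BFS from the root, enqueuing left then right child of each popped node:
  queue [20] -> pop 20, enqueue [2, 38], visited so far: [20]
  queue [2, 38] -> pop 2, enqueue [17], visited so far: [20, 2]
  queue [38, 17] -> pop 38, enqueue [34, 42], visited so far: [20, 2, 38]
  queue [17, 34, 42] -> pop 17, enqueue [10], visited so far: [20, 2, 38, 17]
  queue [34, 42, 10] -> pop 34, enqueue [33], visited so far: [20, 2, 38, 17, 34]
  queue [42, 10, 33] -> pop 42, enqueue [49], visited so far: [20, 2, 38, 17, 34, 42]
  queue [10, 33, 49] -> pop 10, enqueue [3], visited so far: [20, 2, 38, 17, 34, 42, 10]
  queue [33, 49, 3] -> pop 33, enqueue [none], visited so far: [20, 2, 38, 17, 34, 42, 10, 33]
  queue [49, 3] -> pop 49, enqueue [none], visited so far: [20, 2, 38, 17, 34, 42, 10, 33, 49]
  queue [3] -> pop 3, enqueue [6], visited so far: [20, 2, 38, 17, 34, 42, 10, 33, 49, 3]
  queue [6] -> pop 6, enqueue [4], visited so far: [20, 2, 38, 17, 34, 42, 10, 33, 49, 3, 6]
  queue [4] -> pop 4, enqueue [none], visited so far: [20, 2, 38, 17, 34, 42, 10, 33, 49, 3, 6, 4]
Result: [20, 2, 38, 17, 34, 42, 10, 33, 49, 3, 6, 4]


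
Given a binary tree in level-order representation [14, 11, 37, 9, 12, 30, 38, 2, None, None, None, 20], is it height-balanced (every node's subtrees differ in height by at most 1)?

Tree (level-order array): [14, 11, 37, 9, 12, 30, 38, 2, None, None, None, 20]
Definition: a tree is height-balanced if, at every node, |h(left) - h(right)| <= 1 (empty subtree has height -1).
Bottom-up per-node check:
  node 2: h_left=-1, h_right=-1, diff=0 [OK], height=0
  node 9: h_left=0, h_right=-1, diff=1 [OK], height=1
  node 12: h_left=-1, h_right=-1, diff=0 [OK], height=0
  node 11: h_left=1, h_right=0, diff=1 [OK], height=2
  node 20: h_left=-1, h_right=-1, diff=0 [OK], height=0
  node 30: h_left=0, h_right=-1, diff=1 [OK], height=1
  node 38: h_left=-1, h_right=-1, diff=0 [OK], height=0
  node 37: h_left=1, h_right=0, diff=1 [OK], height=2
  node 14: h_left=2, h_right=2, diff=0 [OK], height=3
All nodes satisfy the balance condition.
Result: Balanced


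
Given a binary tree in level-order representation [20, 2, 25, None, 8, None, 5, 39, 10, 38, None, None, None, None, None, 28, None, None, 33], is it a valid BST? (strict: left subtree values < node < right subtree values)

Level-order array: [20, 2, 25, None, 8, None, 5, 39, 10, 38, None, None, None, None, None, 28, None, None, 33]
Validate using subtree bounds (lo, hi): at each node, require lo < value < hi,
then recurse left with hi=value and right with lo=value.
Preorder trace (stopping at first violation):
  at node 20 with bounds (-inf, +inf): OK
  at node 2 with bounds (-inf, 20): OK
  at node 8 with bounds (2, 20): OK
  at node 39 with bounds (2, 8): VIOLATION
Node 39 violates its bound: not (2 < 39 < 8).
Result: Not a valid BST


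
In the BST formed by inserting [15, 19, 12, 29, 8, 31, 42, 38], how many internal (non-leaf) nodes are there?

Tree built from: [15, 19, 12, 29, 8, 31, 42, 38]
Tree (level-order array): [15, 12, 19, 8, None, None, 29, None, None, None, 31, None, 42, 38]
Rule: An internal node has at least one child.
Per-node child counts:
  node 15: 2 child(ren)
  node 12: 1 child(ren)
  node 8: 0 child(ren)
  node 19: 1 child(ren)
  node 29: 1 child(ren)
  node 31: 1 child(ren)
  node 42: 1 child(ren)
  node 38: 0 child(ren)
Matching nodes: [15, 12, 19, 29, 31, 42]
Count of internal (non-leaf) nodes: 6


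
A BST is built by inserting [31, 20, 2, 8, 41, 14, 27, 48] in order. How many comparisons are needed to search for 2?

Search path for 2: 31 -> 20 -> 2
Found: True
Comparisons: 3


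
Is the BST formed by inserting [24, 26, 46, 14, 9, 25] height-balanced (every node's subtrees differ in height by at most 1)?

Tree (level-order array): [24, 14, 26, 9, None, 25, 46]
Definition: a tree is height-balanced if, at every node, |h(left) - h(right)| <= 1 (empty subtree has height -1).
Bottom-up per-node check:
  node 9: h_left=-1, h_right=-1, diff=0 [OK], height=0
  node 14: h_left=0, h_right=-1, diff=1 [OK], height=1
  node 25: h_left=-1, h_right=-1, diff=0 [OK], height=0
  node 46: h_left=-1, h_right=-1, diff=0 [OK], height=0
  node 26: h_left=0, h_right=0, diff=0 [OK], height=1
  node 24: h_left=1, h_right=1, diff=0 [OK], height=2
All nodes satisfy the balance condition.
Result: Balanced


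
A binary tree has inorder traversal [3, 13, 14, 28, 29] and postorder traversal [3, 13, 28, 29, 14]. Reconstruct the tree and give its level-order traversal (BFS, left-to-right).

Inorder:   [3, 13, 14, 28, 29]
Postorder: [3, 13, 28, 29, 14]
Algorithm: postorder visits root last, so walk postorder right-to-left;
each value is the root of the current inorder slice — split it at that
value, recurse on the right subtree first, then the left.
Recursive splits:
  root=14; inorder splits into left=[3, 13], right=[28, 29]
  root=29; inorder splits into left=[28], right=[]
  root=28; inorder splits into left=[], right=[]
  root=13; inorder splits into left=[3], right=[]
  root=3; inorder splits into left=[], right=[]
Reconstructed level-order: [14, 13, 29, 3, 28]


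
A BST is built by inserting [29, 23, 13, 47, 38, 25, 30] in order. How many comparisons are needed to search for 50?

Search path for 50: 29 -> 47
Found: False
Comparisons: 2


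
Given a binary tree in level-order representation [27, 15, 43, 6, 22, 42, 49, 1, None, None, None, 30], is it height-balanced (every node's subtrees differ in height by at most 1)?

Tree (level-order array): [27, 15, 43, 6, 22, 42, 49, 1, None, None, None, 30]
Definition: a tree is height-balanced if, at every node, |h(left) - h(right)| <= 1 (empty subtree has height -1).
Bottom-up per-node check:
  node 1: h_left=-1, h_right=-1, diff=0 [OK], height=0
  node 6: h_left=0, h_right=-1, diff=1 [OK], height=1
  node 22: h_left=-1, h_right=-1, diff=0 [OK], height=0
  node 15: h_left=1, h_right=0, diff=1 [OK], height=2
  node 30: h_left=-1, h_right=-1, diff=0 [OK], height=0
  node 42: h_left=0, h_right=-1, diff=1 [OK], height=1
  node 49: h_left=-1, h_right=-1, diff=0 [OK], height=0
  node 43: h_left=1, h_right=0, diff=1 [OK], height=2
  node 27: h_left=2, h_right=2, diff=0 [OK], height=3
All nodes satisfy the balance condition.
Result: Balanced


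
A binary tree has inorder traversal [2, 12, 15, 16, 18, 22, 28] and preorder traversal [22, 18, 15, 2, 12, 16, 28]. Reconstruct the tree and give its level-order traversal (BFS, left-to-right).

Inorder:  [2, 12, 15, 16, 18, 22, 28]
Preorder: [22, 18, 15, 2, 12, 16, 28]
Algorithm: preorder visits root first, so consume preorder in order;
for each root, split the current inorder slice at that value into
left-subtree inorder and right-subtree inorder, then recurse.
Recursive splits:
  root=22; inorder splits into left=[2, 12, 15, 16, 18], right=[28]
  root=18; inorder splits into left=[2, 12, 15, 16], right=[]
  root=15; inorder splits into left=[2, 12], right=[16]
  root=2; inorder splits into left=[], right=[12]
  root=12; inorder splits into left=[], right=[]
  root=16; inorder splits into left=[], right=[]
  root=28; inorder splits into left=[], right=[]
Reconstructed level-order: [22, 18, 28, 15, 2, 16, 12]


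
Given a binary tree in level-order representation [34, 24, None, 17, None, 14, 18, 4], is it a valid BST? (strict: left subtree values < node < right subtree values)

Level-order array: [34, 24, None, 17, None, 14, 18, 4]
Validate using subtree bounds (lo, hi): at each node, require lo < value < hi,
then recurse left with hi=value and right with lo=value.
Preorder trace (stopping at first violation):
  at node 34 with bounds (-inf, +inf): OK
  at node 24 with bounds (-inf, 34): OK
  at node 17 with bounds (-inf, 24): OK
  at node 14 with bounds (-inf, 17): OK
  at node 4 with bounds (-inf, 14): OK
  at node 18 with bounds (17, 24): OK
No violation found at any node.
Result: Valid BST


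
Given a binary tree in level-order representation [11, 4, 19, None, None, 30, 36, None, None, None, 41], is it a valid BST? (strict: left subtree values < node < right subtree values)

Level-order array: [11, 4, 19, None, None, 30, 36, None, None, None, 41]
Validate using subtree bounds (lo, hi): at each node, require lo < value < hi,
then recurse left with hi=value and right with lo=value.
Preorder trace (stopping at first violation):
  at node 11 with bounds (-inf, +inf): OK
  at node 4 with bounds (-inf, 11): OK
  at node 19 with bounds (11, +inf): OK
  at node 30 with bounds (11, 19): VIOLATION
Node 30 violates its bound: not (11 < 30 < 19).
Result: Not a valid BST


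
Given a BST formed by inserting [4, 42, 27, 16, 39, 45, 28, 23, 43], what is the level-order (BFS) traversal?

Tree insertion order: [4, 42, 27, 16, 39, 45, 28, 23, 43]
Tree (level-order array): [4, None, 42, 27, 45, 16, 39, 43, None, None, 23, 28]
BFS from the root, enqueuing left then right child of each popped node:
  queue [4] -> pop 4, enqueue [42], visited so far: [4]
  queue [42] -> pop 42, enqueue [27, 45], visited so far: [4, 42]
  queue [27, 45] -> pop 27, enqueue [16, 39], visited so far: [4, 42, 27]
  queue [45, 16, 39] -> pop 45, enqueue [43], visited so far: [4, 42, 27, 45]
  queue [16, 39, 43] -> pop 16, enqueue [23], visited so far: [4, 42, 27, 45, 16]
  queue [39, 43, 23] -> pop 39, enqueue [28], visited so far: [4, 42, 27, 45, 16, 39]
  queue [43, 23, 28] -> pop 43, enqueue [none], visited so far: [4, 42, 27, 45, 16, 39, 43]
  queue [23, 28] -> pop 23, enqueue [none], visited so far: [4, 42, 27, 45, 16, 39, 43, 23]
  queue [28] -> pop 28, enqueue [none], visited so far: [4, 42, 27, 45, 16, 39, 43, 23, 28]
Result: [4, 42, 27, 45, 16, 39, 43, 23, 28]


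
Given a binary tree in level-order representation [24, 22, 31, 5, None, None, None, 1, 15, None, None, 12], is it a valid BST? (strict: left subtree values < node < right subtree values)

Level-order array: [24, 22, 31, 5, None, None, None, 1, 15, None, None, 12]
Validate using subtree bounds (lo, hi): at each node, require lo < value < hi,
then recurse left with hi=value and right with lo=value.
Preorder trace (stopping at first violation):
  at node 24 with bounds (-inf, +inf): OK
  at node 22 with bounds (-inf, 24): OK
  at node 5 with bounds (-inf, 22): OK
  at node 1 with bounds (-inf, 5): OK
  at node 15 with bounds (5, 22): OK
  at node 12 with bounds (5, 15): OK
  at node 31 with bounds (24, +inf): OK
No violation found at any node.
Result: Valid BST


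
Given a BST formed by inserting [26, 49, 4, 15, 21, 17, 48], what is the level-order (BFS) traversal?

Tree insertion order: [26, 49, 4, 15, 21, 17, 48]
Tree (level-order array): [26, 4, 49, None, 15, 48, None, None, 21, None, None, 17]
BFS from the root, enqueuing left then right child of each popped node:
  queue [26] -> pop 26, enqueue [4, 49], visited so far: [26]
  queue [4, 49] -> pop 4, enqueue [15], visited so far: [26, 4]
  queue [49, 15] -> pop 49, enqueue [48], visited so far: [26, 4, 49]
  queue [15, 48] -> pop 15, enqueue [21], visited so far: [26, 4, 49, 15]
  queue [48, 21] -> pop 48, enqueue [none], visited so far: [26, 4, 49, 15, 48]
  queue [21] -> pop 21, enqueue [17], visited so far: [26, 4, 49, 15, 48, 21]
  queue [17] -> pop 17, enqueue [none], visited so far: [26, 4, 49, 15, 48, 21, 17]
Result: [26, 4, 49, 15, 48, 21, 17]


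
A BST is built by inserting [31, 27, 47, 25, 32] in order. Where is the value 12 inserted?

Starting tree (level order): [31, 27, 47, 25, None, 32]
Insertion path: 31 -> 27 -> 25
Result: insert 12 as left child of 25
Final tree (level order): [31, 27, 47, 25, None, 32, None, 12]


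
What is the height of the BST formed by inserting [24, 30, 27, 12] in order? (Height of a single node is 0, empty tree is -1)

Insertion order: [24, 30, 27, 12]
Tree (level-order array): [24, 12, 30, None, None, 27]
Compute height bottom-up (empty subtree = -1):
  height(12) = 1 + max(-1, -1) = 0
  height(27) = 1 + max(-1, -1) = 0
  height(30) = 1 + max(0, -1) = 1
  height(24) = 1 + max(0, 1) = 2
Height = 2


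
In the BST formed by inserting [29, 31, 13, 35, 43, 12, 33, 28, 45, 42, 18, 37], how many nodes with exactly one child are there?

Tree built from: [29, 31, 13, 35, 43, 12, 33, 28, 45, 42, 18, 37]
Tree (level-order array): [29, 13, 31, 12, 28, None, 35, None, None, 18, None, 33, 43, None, None, None, None, 42, 45, 37]
Rule: These are nodes with exactly 1 non-null child.
Per-node child counts:
  node 29: 2 child(ren)
  node 13: 2 child(ren)
  node 12: 0 child(ren)
  node 28: 1 child(ren)
  node 18: 0 child(ren)
  node 31: 1 child(ren)
  node 35: 2 child(ren)
  node 33: 0 child(ren)
  node 43: 2 child(ren)
  node 42: 1 child(ren)
  node 37: 0 child(ren)
  node 45: 0 child(ren)
Matching nodes: [28, 31, 42]
Count of nodes with exactly one child: 3


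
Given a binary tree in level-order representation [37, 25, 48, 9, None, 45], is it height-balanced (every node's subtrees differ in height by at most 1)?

Tree (level-order array): [37, 25, 48, 9, None, 45]
Definition: a tree is height-balanced if, at every node, |h(left) - h(right)| <= 1 (empty subtree has height -1).
Bottom-up per-node check:
  node 9: h_left=-1, h_right=-1, diff=0 [OK], height=0
  node 25: h_left=0, h_right=-1, diff=1 [OK], height=1
  node 45: h_left=-1, h_right=-1, diff=0 [OK], height=0
  node 48: h_left=0, h_right=-1, diff=1 [OK], height=1
  node 37: h_left=1, h_right=1, diff=0 [OK], height=2
All nodes satisfy the balance condition.
Result: Balanced
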